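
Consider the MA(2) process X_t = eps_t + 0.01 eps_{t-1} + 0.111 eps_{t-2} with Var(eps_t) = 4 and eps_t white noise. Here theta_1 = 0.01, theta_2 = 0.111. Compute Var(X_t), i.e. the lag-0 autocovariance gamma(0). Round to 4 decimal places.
\gamma(0) = 4.0497

For an MA(q) process X_t = eps_t + sum_i theta_i eps_{t-i} with
Var(eps_t) = sigma^2, the variance is
  gamma(0) = sigma^2 * (1 + sum_i theta_i^2).
  sum_i theta_i^2 = (0.01)^2 + (0.111)^2 = 0.0001 + 0.012321 = 0.012421.
  gamma(0) = 4 * (1 + 0.012421) = 4 * 1.012421 = 4.049684, which rounds to 4.0497.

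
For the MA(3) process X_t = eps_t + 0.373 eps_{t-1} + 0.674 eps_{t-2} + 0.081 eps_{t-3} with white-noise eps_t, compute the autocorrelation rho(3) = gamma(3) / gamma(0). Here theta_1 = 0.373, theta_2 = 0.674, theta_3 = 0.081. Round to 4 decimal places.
\rho(3) = 0.0506

For an MA(q) process with theta_0 = 1, the autocovariance is
  gamma(k) = sigma^2 * sum_{i=0..q-k} theta_i * theta_{i+k},
and rho(k) = gamma(k) / gamma(0). Sigma^2 cancels.
  numerator   = (1)*(0.081) = 0.081.
  denominator = (1)^2 + (0.373)^2 + (0.674)^2 + (0.081)^2 = 1.599966.
  rho(3) = 0.081 / 1.599966 = 0.0506.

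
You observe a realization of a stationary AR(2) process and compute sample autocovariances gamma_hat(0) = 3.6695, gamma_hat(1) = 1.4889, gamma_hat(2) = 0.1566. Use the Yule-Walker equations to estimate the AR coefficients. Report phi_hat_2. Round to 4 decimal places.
\hat\phi_{2} = -0.1460

The Yule-Walker equations for an AR(p) process read, in matrix form,
  Gamma_p phi = r_p,   with   (Gamma_p)_{ij} = gamma(|i - j|),
                       (r_p)_i = gamma(i),   i,j = 1..p.
Substitute the sample gammas (Toeplitz matrix and right-hand side of size 2):
  Gamma_p = [[3.6695, 1.4889], [1.4889, 3.6695]]
  r_p     = [1.4889, 0.1566]
Written out:
  3.6695 phi_1 + 1.4889 phi_2 = 1.4889
  1.4889 phi_1 + 3.6695 phi_2 = 0.1566
Solve by Cramer's rule:
  det = gamma(0)^2 - gamma(1)^2 = (3.6695)^2 - (1.4889)^2 = 13.46523025 - 2.21682321 = 11.24840704
  phi_hat_1 = [gamma(1) gamma(0) - gamma(1) gamma(2)] / det = [(1.4889)(3.6695) - (1.4889)(0.1566)] / 11.24840704 = 5.23035681 / 11.24840704 = 0.465
  phi_hat_2 = [gamma(0) gamma(2) - gamma(1)^2] / det = [(3.6695)(0.1566) - (1.4889)^2] / 11.24840704 = -1.64217951 / 11.24840704 = -0.146
So phi_hat = [0.4650, -0.1460].
Therefore phi_hat_2 = -0.1460.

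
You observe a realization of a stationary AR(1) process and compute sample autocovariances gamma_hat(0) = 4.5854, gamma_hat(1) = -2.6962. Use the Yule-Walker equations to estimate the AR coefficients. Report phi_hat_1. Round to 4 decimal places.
\hat\phi_{1} = -0.5880

The Yule-Walker equations for an AR(p) process read, in matrix form,
  Gamma_p phi = r_p,   with   (Gamma_p)_{ij} = gamma(|i - j|),
                       (r_p)_i = gamma(i),   i,j = 1..p.
Substitute the sample gammas (Toeplitz matrix and right-hand side of size 1):
  Gamma_p = [[4.5854]]
  r_p     = [-2.6962]
With p = 1 this is the single equation gamma(0) phi_1 = gamma(1):
  phi_hat_1 = gamma(1) / gamma(0) = -2.6962 / 4.5854 = -0.5880.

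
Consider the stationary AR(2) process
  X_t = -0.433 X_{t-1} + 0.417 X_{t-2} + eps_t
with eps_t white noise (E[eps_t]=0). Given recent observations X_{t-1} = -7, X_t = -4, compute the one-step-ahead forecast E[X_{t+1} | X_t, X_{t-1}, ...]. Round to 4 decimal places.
E[X_{t+1} \mid \mathcal F_t] = -1.1870

For an AR(p) model X_t = c + sum_i phi_i X_{t-i} + eps_t, the
one-step-ahead conditional mean is
  E[X_{t+1} | X_t, ...] = c + sum_i phi_i X_{t+1-i}.
Substitute known values:
  E[X_{t+1} | ...] = (-0.433) * (-4) + (0.417) * (-7)
                   = -1.1870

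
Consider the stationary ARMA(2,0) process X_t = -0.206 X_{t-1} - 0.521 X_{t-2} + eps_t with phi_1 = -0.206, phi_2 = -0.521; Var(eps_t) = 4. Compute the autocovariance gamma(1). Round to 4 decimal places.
\gamma(1) = -0.7575

Multiply the model equation by X_{t-k} and take expectations. With theta_0 = psi_0 = 1 and psi_j the MA(infinity) weights, this gives
  gamma(k) - sum_i phi_i gamma(k-i) = c_k,
  c_k = sigma^2 * sum_{j=k..q} theta_j psi_{j-k}   (c_k = 0 for k > q),
using gamma(-m) = gamma(m).
Pure AR (q = 0): c_0 = sigma^2 = 4, c_k = 0 for k >= 1.
Equations for k = 0, 1, 2 (AR order 2, c_2 = 0):
  (E0) gamma(0) = phi_1 gamma(1) + phi_2 gamma(2) + c_0
  (E1) gamma(1) = phi_1 gamma(0) + phi_2 gamma(1) + c_1
  (E2) gamma(2) = phi_1 gamma(1) + phi_2 gamma(0)
From (E1): gamma(1) = A gamma(0) + B with
  A = phi_1 / (1 - phi_2) = -0.206 / 1.521 = -0.135437,   B = c_1 / (1 - phi_2) = 0 / 1.521 = 0.
Insert (E2) into (E0): gamma(0) (1 - phi_2^2) = phi_1 (1 + phi_2) gamma(1) + c_0.
  phi_1 (1 + phi_2) = (-0.206)(0.479) = -0.098674,   1 - phi_2^2 = 0.728559.
Replace gamma(1) by A gamma(0) + B and collect gamma(0):
  gamma(0) [0.728559 - (-0.098674)(-0.135437)] = c_0 = 4
  gamma(0) * 0.715195 = 4
  gamma(0) = 4 / 0.715195 = 5.592881.
  gamma(1) = A gamma(0) = (-0.135437)(5.592881) = -0.757484.
Therefore gamma(1) = -0.7575 (to 4 decimal places).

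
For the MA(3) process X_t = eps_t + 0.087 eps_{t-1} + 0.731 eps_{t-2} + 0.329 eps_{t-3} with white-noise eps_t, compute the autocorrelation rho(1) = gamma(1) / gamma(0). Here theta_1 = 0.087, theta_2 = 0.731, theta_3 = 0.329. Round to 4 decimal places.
\rho(1) = 0.2370

For an MA(q) process with theta_0 = 1, the autocovariance is
  gamma(k) = sigma^2 * sum_{i=0..q-k} theta_i * theta_{i+k},
and rho(k) = gamma(k) / gamma(0). Sigma^2 cancels.
  numerator   = (1)*(0.087) + (0.087)*(0.731) + (0.731)*(0.329) = 0.391096.
  denominator = (1)^2 + (0.087)^2 + (0.731)^2 + (0.329)^2 = 1.650171.
  rho(1) = 0.391096 / 1.650171 = 0.2370.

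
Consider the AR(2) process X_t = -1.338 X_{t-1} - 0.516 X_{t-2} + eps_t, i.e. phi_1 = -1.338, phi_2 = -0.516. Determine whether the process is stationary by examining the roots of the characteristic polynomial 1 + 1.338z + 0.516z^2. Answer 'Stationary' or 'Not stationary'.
\text{Stationary}

The AR(p) characteristic polynomial is P(z) = 1 + 1.338z + 0.516z^2.
Stationarity requires all roots to lie outside the unit circle, i.e. |z| > 1 for every root.
Set 1 + (1.338) z + (0.516) z^2 = 0, i.e. a z^2 + b z + c = 0 with a = 0.516, b = 1.338, c = 1.
Discriminant D = b^2 - 4ac = (1.338)^2 - 4*(0.516)*1 = 1.790244 - (2.064) = -0.273756.
D < 0, so the roots are the complex-conjugate pair z = (-b +/- i sqrt(-D)) / (2a) = -1.2965 +/- 0.507i.
For a conjugate pair |z|^2 = z * conj(z) = (product of roots) = c/a = 1/(0.516) = 1.937984, so |z| = sqrt(1.937984) = 1.3921 for both roots.
Moduli of all roots: 1.3921, 1.3921.
All moduli strictly greater than 1? Yes.
Verdict: Stationary.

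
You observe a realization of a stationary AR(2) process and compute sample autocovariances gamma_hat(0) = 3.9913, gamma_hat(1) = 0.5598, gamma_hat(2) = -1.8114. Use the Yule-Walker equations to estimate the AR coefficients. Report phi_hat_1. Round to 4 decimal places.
\hat\phi_{1} = 0.2080

The Yule-Walker equations for an AR(p) process read, in matrix form,
  Gamma_p phi = r_p,   with   (Gamma_p)_{ij} = gamma(|i - j|),
                       (r_p)_i = gamma(i),   i,j = 1..p.
Substitute the sample gammas (Toeplitz matrix and right-hand side of size 2):
  Gamma_p = [[3.9913, 0.5598], [0.5598, 3.9913]]
  r_p     = [0.5598, -1.8114]
Written out:
  3.9913 phi_1 + 0.5598 phi_2 = 0.5598
  0.5598 phi_1 + 3.9913 phi_2 = -1.8114
Solve by Cramer's rule:
  det = gamma(0)^2 - gamma(1)^2 = (3.9913)^2 - (0.5598)^2 = 15.93047569 - 0.31337604 = 15.61709965
  phi_hat_1 = [gamma(1) gamma(0) - gamma(1) gamma(2)] / det = [(0.5598)(3.9913) - (0.5598)(-1.8114)] / 15.61709965 = 3.24835146 / 15.61709965 = 0.208
  phi_hat_2 = [gamma(0) gamma(2) - gamma(1)^2] / det = [(3.9913)(-1.8114) - (0.5598)^2] / 15.61709965 = -7.54321686 / 15.61709965 = -0.483
So phi_hat = [0.2080, -0.4830].
Therefore phi_hat_1 = 0.2080.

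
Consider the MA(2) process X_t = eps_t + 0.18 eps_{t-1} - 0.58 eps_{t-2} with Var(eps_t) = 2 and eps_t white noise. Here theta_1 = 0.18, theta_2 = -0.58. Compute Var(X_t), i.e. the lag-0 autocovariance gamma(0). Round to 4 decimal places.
\gamma(0) = 2.7376

For an MA(q) process X_t = eps_t + sum_i theta_i eps_{t-i} with
Var(eps_t) = sigma^2, the variance is
  gamma(0) = sigma^2 * (1 + sum_i theta_i^2).
  sum_i theta_i^2 = (0.18)^2 + (-0.58)^2 = 0.0324 + 0.3364 = 0.3688.
  gamma(0) = 2 * (1 + 0.3688) = 2 * 1.3688 = 2.7376.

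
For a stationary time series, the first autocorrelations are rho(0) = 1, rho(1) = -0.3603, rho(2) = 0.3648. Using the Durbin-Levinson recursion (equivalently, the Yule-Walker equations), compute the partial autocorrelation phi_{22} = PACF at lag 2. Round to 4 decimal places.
\phi_{22} = 0.2700

The PACF at lag k is phi_{kk}, the last component of the solution
to the Yule-Walker system G_k phi = r_k where
  (G_k)_{ij} = rho(|i - j|), (r_k)_i = rho(i), i,j = 1..k.
Equivalently, Durbin-Levinson gives phi_{kk} iteratively:
  phi_{11} = rho(1)
  phi_{kk} = [rho(k) - sum_{j=1..k-1} phi_{k-1,j} rho(k-j)]
            / [1 - sum_{j=1..k-1} phi_{k-1,j} rho(j)],
  phi_{k,j} = phi_{k-1,j} - phi_{kk} phi_{k-1,k-j},  j = 1..k-1.
Step k = 1:
  phi_11 = rho(1) = -0.3603.
Step k = 2:
  phi_22 = [rho(2) - phi_11 rho(1)] / [1 - phi_11 rho(1)] = [0.3648 - (-0.3603)(-0.3603)] / [1 - (-0.3603)(-0.3603)]
         = 0.23498391 / 0.87018391 = 0.27.
Therefore phi_{22} = 0.2700.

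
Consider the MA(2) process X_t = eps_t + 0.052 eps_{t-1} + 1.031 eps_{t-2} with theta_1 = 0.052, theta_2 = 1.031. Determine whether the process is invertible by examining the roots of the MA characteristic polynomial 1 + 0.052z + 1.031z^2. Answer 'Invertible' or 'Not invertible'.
\text{Not invertible}

The MA(q) characteristic polynomial is P(z) = 1 + 0.052z + 1.031z^2.
Invertibility requires all roots to lie outside the unit circle, i.e. |z| > 1 for every root.
Set 1 + (0.052) z + (1.031) z^2 = 0, i.e. a z^2 + b z + c = 0 with a = 1.031, b = 0.052, c = 1.
Discriminant D = b^2 - 4ac = (0.052)^2 - 4*(1.031)*1 = 0.002704 - (4.124) = -4.121296.
D < 0, so the roots are the complex-conjugate pair z = (-b +/- i sqrt(-D)) / (2a) = -0.0252 +/- 0.9845i.
For a conjugate pair |z|^2 = z * conj(z) = (product of roots) = c/a = 1/(1.031) = 0.969932, so |z| = sqrt(0.969932) = 0.9849 for both roots.
Moduli of all roots: 0.9849, 0.9849.
All moduli strictly greater than 1? No.
Verdict: Not invertible.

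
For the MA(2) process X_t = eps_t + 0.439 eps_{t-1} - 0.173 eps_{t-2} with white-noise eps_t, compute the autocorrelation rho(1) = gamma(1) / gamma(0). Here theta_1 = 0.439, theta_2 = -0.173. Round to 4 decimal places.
\rho(1) = 0.2969

For an MA(q) process with theta_0 = 1, the autocovariance is
  gamma(k) = sigma^2 * sum_{i=0..q-k} theta_i * theta_{i+k},
and rho(k) = gamma(k) / gamma(0). Sigma^2 cancels.
  numerator   = (1)*(0.439) + (0.439)*(-0.173) = 0.363053.
  denominator = (1)^2 + (0.439)^2 + (-0.173)^2 = 1.22265.
  rho(1) = 0.363053 / 1.22265 = 0.2969.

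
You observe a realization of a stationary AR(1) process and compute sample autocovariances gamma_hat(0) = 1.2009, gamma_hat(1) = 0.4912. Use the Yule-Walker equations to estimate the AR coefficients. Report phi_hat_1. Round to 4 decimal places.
\hat\phi_{1} = 0.4090

The Yule-Walker equations for an AR(p) process read, in matrix form,
  Gamma_p phi = r_p,   with   (Gamma_p)_{ij} = gamma(|i - j|),
                       (r_p)_i = gamma(i),   i,j = 1..p.
Substitute the sample gammas (Toeplitz matrix and right-hand side of size 1):
  Gamma_p = [[1.2009]]
  r_p     = [0.4912]
With p = 1 this is the single equation gamma(0) phi_1 = gamma(1):
  phi_hat_1 = gamma(1) / gamma(0) = 0.4912 / 1.2009 = 0.4090.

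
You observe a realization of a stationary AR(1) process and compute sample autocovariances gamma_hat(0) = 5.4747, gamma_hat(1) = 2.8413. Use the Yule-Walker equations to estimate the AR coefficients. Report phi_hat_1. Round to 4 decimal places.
\hat\phi_{1} = 0.5190

The Yule-Walker equations for an AR(p) process read, in matrix form,
  Gamma_p phi = r_p,   with   (Gamma_p)_{ij} = gamma(|i - j|),
                       (r_p)_i = gamma(i),   i,j = 1..p.
Substitute the sample gammas (Toeplitz matrix and right-hand side of size 1):
  Gamma_p = [[5.4747]]
  r_p     = [2.8413]
With p = 1 this is the single equation gamma(0) phi_1 = gamma(1):
  phi_hat_1 = gamma(1) / gamma(0) = 2.8413 / 5.4747 = 0.5190.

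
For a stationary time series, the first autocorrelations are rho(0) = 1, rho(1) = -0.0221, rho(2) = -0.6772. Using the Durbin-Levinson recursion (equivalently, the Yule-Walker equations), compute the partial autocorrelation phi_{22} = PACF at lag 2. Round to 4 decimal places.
\phi_{22} = -0.6780

The PACF at lag k is phi_{kk}, the last component of the solution
to the Yule-Walker system G_k phi = r_k where
  (G_k)_{ij} = rho(|i - j|), (r_k)_i = rho(i), i,j = 1..k.
Equivalently, Durbin-Levinson gives phi_{kk} iteratively:
  phi_{11} = rho(1)
  phi_{kk} = [rho(k) - sum_{j=1..k-1} phi_{k-1,j} rho(k-j)]
            / [1 - sum_{j=1..k-1} phi_{k-1,j} rho(j)],
  phi_{k,j} = phi_{k-1,j} - phi_{kk} phi_{k-1,k-j},  j = 1..k-1.
Step k = 1:
  phi_11 = rho(1) = -0.0221.
Step k = 2:
  phi_22 = [rho(2) - phi_11 rho(1)] / [1 - phi_11 rho(1)] = [-0.6772 - (-0.0221)(-0.0221)] / [1 - (-0.0221)(-0.0221)]
         = -0.67768841 / 0.99951159 = -0.678.
Therefore phi_{22} = -0.6780.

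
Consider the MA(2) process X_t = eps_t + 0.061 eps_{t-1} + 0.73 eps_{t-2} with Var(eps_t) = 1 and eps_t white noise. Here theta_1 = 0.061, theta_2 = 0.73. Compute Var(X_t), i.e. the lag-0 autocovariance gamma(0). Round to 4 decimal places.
\gamma(0) = 1.5366

For an MA(q) process X_t = eps_t + sum_i theta_i eps_{t-i} with
Var(eps_t) = sigma^2, the variance is
  gamma(0) = sigma^2 * (1 + sum_i theta_i^2).
  sum_i theta_i^2 = (0.061)^2 + (0.73)^2 = 0.003721 + 0.5329 = 0.536621.
  gamma(0) = 1 * (1 + 0.536621) = 1 * 1.536621 = 1.536621, which rounds to 1.5366.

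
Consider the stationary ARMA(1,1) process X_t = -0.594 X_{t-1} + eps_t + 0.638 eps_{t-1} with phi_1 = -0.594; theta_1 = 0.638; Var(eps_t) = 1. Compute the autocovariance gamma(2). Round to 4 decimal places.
\gamma(2) = -0.0251

Multiply the model equation by X_{t-k} and take expectations. With theta_0 = psi_0 = 1 and psi_j the MA(infinity) weights, this gives
  gamma(k) - sum_i phi_i gamma(k-i) = c_k,
  c_k = sigma^2 * sum_{j=k..q} theta_j psi_{j-k}   (c_k = 0 for k > q),
using gamma(-m) = gamma(m).
psi-weights needed (psi_j = theta_j + sum_i phi_i psi_{j-i}):
  psi_1 = theta_1 + phi_1 = 0.638 + (-0.594) = 0.044
Right-hand sides:
  c_0 = sigma^2 (1 + theta_1 psi_1) = 1 * (1 + (0.638)(0.044)) = 1 * 1.028072 = 1.028072
  c_1 = sigma^2 theta_1 = 1 * (0.638) = 0.638
  c_2 = 0
Equations for k = 0 and k = 1 (AR order 1):
  gamma(0) = phi_1 gamma(1) + c_0
  gamma(1) = phi_1 gamma(0) + c_1
Substituting the second into the first: gamma(0) (1 - phi_1^2) = c_0 + phi_1 c_1, so
  gamma(0) = (c_0 + phi_1 c_1) / (1 - phi_1^2) = (1.028072 + (-0.594)(0.638)) / (1 - (-0.594)^2) = 0.6491 / 0.647164 = 1.002992.
  gamma(1) = phi_1 gamma(0) + c_1 = (-0.594)(1.002992) + (0.638) = 0.042223.
For k = 2 (> q): gamma(2) = phi_1 gamma(1) = (-0.594)(0.042223) = -0.02508.
Therefore gamma(2) = -0.0251 (to 4 decimal places).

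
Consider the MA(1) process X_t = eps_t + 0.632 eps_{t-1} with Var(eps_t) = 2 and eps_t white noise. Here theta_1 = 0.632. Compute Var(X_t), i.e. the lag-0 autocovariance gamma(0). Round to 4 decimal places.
\gamma(0) = 2.7988

For an MA(q) process X_t = eps_t + sum_i theta_i eps_{t-i} with
Var(eps_t) = sigma^2, the variance is
  gamma(0) = sigma^2 * (1 + sum_i theta_i^2).
  sum_i theta_i^2 = (0.632)^2 = 0.399424.
  gamma(0) = 2 * (1 + 0.399424) = 2 * 1.399424 = 2.798848, which rounds to 2.7988.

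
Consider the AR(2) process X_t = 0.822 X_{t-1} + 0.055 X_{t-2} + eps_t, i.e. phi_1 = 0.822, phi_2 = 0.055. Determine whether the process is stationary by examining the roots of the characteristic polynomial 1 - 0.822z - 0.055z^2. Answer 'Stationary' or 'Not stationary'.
\text{Stationary}

The AR(p) characteristic polynomial is P(z) = 1 - 0.822z - 0.055z^2.
Stationarity requires all roots to lie outside the unit circle, i.e. |z| > 1 for every root.
Set 1 + (-0.822) z + (-0.055) z^2 = 0, i.e. a z^2 + b z + c = 0 with a = -0.055, b = -0.822, c = 1.
Discriminant D = b^2 - 4ac = (-0.822)^2 - 4*(-0.055)*1 = 0.675684 - (-0.22) = 0.895684.
D >= 0, so the roots are real: z = (-b +/- sqrt(D)) / (2a) = (0.822 +/- 0.946406) / (-0.11).
  z_1 = (0.822 + 0.946406) / (-0.11) = -16.0764,   |z_1| = 16.0764.
  z_2 = (0.822 - 0.946406) / (-0.11) = 1.131,   |z_2| = 1.131.
Moduli of all roots: 16.0764, 1.1310.
All moduli strictly greater than 1? Yes.
Verdict: Stationary.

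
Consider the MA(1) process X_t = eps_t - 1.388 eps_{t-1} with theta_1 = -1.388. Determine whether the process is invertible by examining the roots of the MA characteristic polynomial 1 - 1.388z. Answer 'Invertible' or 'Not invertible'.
\text{Not invertible}

The MA(q) characteristic polynomial is P(z) = 1 - 1.388z.
Invertibility requires all roots to lie outside the unit circle, i.e. |z| > 1 for every root.
This is linear in z: 1 + (-1.388) z = 0  =>  z = -1/(-1.388) = 0.720461,  |z| = 0.720461.
Moduli of all roots: 0.7205.
All moduli strictly greater than 1? No.
Verdict: Not invertible.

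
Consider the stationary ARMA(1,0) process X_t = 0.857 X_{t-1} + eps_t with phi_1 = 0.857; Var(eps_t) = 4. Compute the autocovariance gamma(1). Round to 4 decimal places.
\gamma(1) = 12.9090

Multiply the model equation by X_{t-k} and take expectations. With theta_0 = psi_0 = 1 and psi_j the MA(infinity) weights, this gives
  gamma(k) - sum_i phi_i gamma(k-i) = c_k,
  c_k = sigma^2 * sum_{j=k..q} theta_j psi_{j-k}   (c_k = 0 for k > q),
using gamma(-m) = gamma(m).
Pure AR (q = 0): c_0 = sigma^2 = 4, c_k = 0 for k >= 1.
Equations for k = 0 and k = 1 (AR order 1):
  gamma(0) = phi_1 gamma(1) + c_0
  gamma(1) = phi_1 gamma(0) + c_1
Substituting the second into the first: gamma(0) (1 - phi_1^2) = c_0 + phi_1 c_1, so
  gamma(0) = c_0 / (1 - phi_1^2) = 4 / (1 - (0.857)^2) = 4 / 0.265551 = 15.06302.
  gamma(1) = phi_1 gamma(0) = (0.857)(15.06302) = 12.909008.
Therefore gamma(1) = 12.9090 (to 4 decimal places).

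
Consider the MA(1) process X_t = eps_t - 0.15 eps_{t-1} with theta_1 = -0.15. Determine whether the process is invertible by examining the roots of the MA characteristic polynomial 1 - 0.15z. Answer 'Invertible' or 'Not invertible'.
\text{Invertible}

The MA(q) characteristic polynomial is P(z) = 1 - 0.15z.
Invertibility requires all roots to lie outside the unit circle, i.e. |z| > 1 for every root.
This is linear in z: 1 + (-0.15) z = 0  =>  z = -1/(-0.15) = 6.666667,  |z| = 6.666667.
Moduli of all roots: 6.6667.
All moduli strictly greater than 1? Yes.
Verdict: Invertible.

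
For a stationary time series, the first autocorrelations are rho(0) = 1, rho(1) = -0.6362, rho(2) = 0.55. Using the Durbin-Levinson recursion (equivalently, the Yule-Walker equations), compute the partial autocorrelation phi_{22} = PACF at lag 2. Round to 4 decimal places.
\phi_{22} = 0.2440

The PACF at lag k is phi_{kk}, the last component of the solution
to the Yule-Walker system G_k phi = r_k where
  (G_k)_{ij} = rho(|i - j|), (r_k)_i = rho(i), i,j = 1..k.
Equivalently, Durbin-Levinson gives phi_{kk} iteratively:
  phi_{11} = rho(1)
  phi_{kk} = [rho(k) - sum_{j=1..k-1} phi_{k-1,j} rho(k-j)]
            / [1 - sum_{j=1..k-1} phi_{k-1,j} rho(j)],
  phi_{k,j} = phi_{k-1,j} - phi_{kk} phi_{k-1,k-j},  j = 1..k-1.
Step k = 1:
  phi_11 = rho(1) = -0.6362.
Step k = 2:
  phi_22 = [rho(2) - phi_11 rho(1)] / [1 - phi_11 rho(1)] = [0.55 - (-0.6362)(-0.6362)] / [1 - (-0.6362)(-0.6362)]
         = 0.14524956 / 0.59524956 = 0.244.
Therefore phi_{22} = 0.2440.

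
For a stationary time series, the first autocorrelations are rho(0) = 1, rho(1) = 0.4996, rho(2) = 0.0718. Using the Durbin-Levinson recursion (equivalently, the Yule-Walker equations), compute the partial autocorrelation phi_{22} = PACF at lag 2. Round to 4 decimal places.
\phi_{22} = -0.2369

The PACF at lag k is phi_{kk}, the last component of the solution
to the Yule-Walker system G_k phi = r_k where
  (G_k)_{ij} = rho(|i - j|), (r_k)_i = rho(i), i,j = 1..k.
Equivalently, Durbin-Levinson gives phi_{kk} iteratively:
  phi_{11} = rho(1)
  phi_{kk} = [rho(k) - sum_{j=1..k-1} phi_{k-1,j} rho(k-j)]
            / [1 - sum_{j=1..k-1} phi_{k-1,j} rho(j)],
  phi_{k,j} = phi_{k-1,j} - phi_{kk} phi_{k-1,k-j},  j = 1..k-1.
Step k = 1:
  phi_11 = rho(1) = 0.4996.
Step k = 2:
  phi_22 = [rho(2) - phi_11 rho(1)] / [1 - phi_11 rho(1)] = [0.0718 - (0.4996)(0.4996)] / [1 - (0.4996)(0.4996)]
         = -0.17780016 / 0.75039984 = -0.2369.
Therefore phi_{22} = -0.2369.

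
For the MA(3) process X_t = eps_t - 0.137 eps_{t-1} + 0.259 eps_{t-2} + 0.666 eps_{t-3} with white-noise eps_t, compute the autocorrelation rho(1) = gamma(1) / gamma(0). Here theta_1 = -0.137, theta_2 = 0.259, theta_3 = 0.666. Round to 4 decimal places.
\rho(1) = 0.0000

For an MA(q) process with theta_0 = 1, the autocovariance is
  gamma(k) = sigma^2 * sum_{i=0..q-k} theta_i * theta_{i+k},
and rho(k) = gamma(k) / gamma(0). Sigma^2 cancels.
  numerator   = (1)*(-0.137) + (-0.137)*(0.259) + (0.259)*(0.666) = 0.000011.
  denominator = (1)^2 + (-0.137)^2 + (0.259)^2 + (0.666)^2 = 1.529406.
  rho(1) = 0.000011 / 1.529406 = 0.0000.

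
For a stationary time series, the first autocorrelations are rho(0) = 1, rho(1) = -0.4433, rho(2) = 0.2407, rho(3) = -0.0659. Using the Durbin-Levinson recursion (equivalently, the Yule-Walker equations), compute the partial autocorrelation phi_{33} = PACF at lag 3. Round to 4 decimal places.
\phi_{33} = 0.0740

The PACF at lag k is phi_{kk}, the last component of the solution
to the Yule-Walker system G_k phi = r_k where
  (G_k)_{ij} = rho(|i - j|), (r_k)_i = rho(i), i,j = 1..k.
Equivalently, Durbin-Levinson gives phi_{kk} iteratively:
  phi_{11} = rho(1)
  phi_{kk} = [rho(k) - sum_{j=1..k-1} phi_{k-1,j} rho(k-j)]
            / [1 - sum_{j=1..k-1} phi_{k-1,j} rho(j)],
  phi_{k,j} = phi_{k-1,j} - phi_{kk} phi_{k-1,k-j},  j = 1..k-1.
Step k = 1:
  phi_11 = rho(1) = -0.4433.
Step k = 2:
  phi_22 = [rho(2) - phi_11 rho(1)] / [1 - phi_11 rho(1)] = [0.2407 - (-0.4433)(-0.4433)] / [1 - (-0.4433)(-0.4433)]
         = 0.04418511 / 0.80348511 = 0.054992.
  Update: phi_21 = phi_11 - phi_22 phi_11 = -0.4433 - (0.054992)(-0.4433) = -0.418922.
Step k = 3:
  phi_33 = [rho(3) - phi_21 rho(2) - phi_22 rho(1)] / [1 - phi_21 rho(1) - phi_22 rho(2)]
    numerator   = -0.0659 - (-0.418922)(0.2407) - (0.054992)(-0.4433) = 0.05931243
    denominator = 1 - (-0.418922)(-0.4433) - (0.054992)(0.2407) = 0.80105529
  phi_33 = 0.05931243 / 0.80105529 = 0.074.
Therefore phi_{33} = 0.0740.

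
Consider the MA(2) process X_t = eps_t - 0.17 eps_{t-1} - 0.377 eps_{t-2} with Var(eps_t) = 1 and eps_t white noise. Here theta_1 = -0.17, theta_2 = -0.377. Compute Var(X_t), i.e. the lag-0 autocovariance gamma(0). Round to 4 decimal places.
\gamma(0) = 1.1710

For an MA(q) process X_t = eps_t + sum_i theta_i eps_{t-i} with
Var(eps_t) = sigma^2, the variance is
  gamma(0) = sigma^2 * (1 + sum_i theta_i^2).
  sum_i theta_i^2 = (-0.17)^2 + (-0.377)^2 = 0.0289 + 0.142129 = 0.171029.
  gamma(0) = 1 * (1 + 0.171029) = 1 * 1.171029 = 1.171029, which rounds to 1.1710.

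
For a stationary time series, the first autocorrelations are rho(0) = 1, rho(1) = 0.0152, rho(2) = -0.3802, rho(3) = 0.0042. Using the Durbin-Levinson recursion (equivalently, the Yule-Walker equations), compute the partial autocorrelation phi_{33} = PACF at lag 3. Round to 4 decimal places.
\phi_{33} = 0.0210

The PACF at lag k is phi_{kk}, the last component of the solution
to the Yule-Walker system G_k phi = r_k where
  (G_k)_{ij} = rho(|i - j|), (r_k)_i = rho(i), i,j = 1..k.
Equivalently, Durbin-Levinson gives phi_{kk} iteratively:
  phi_{11} = rho(1)
  phi_{kk} = [rho(k) - sum_{j=1..k-1} phi_{k-1,j} rho(k-j)]
            / [1 - sum_{j=1..k-1} phi_{k-1,j} rho(j)],
  phi_{k,j} = phi_{k-1,j} - phi_{kk} phi_{k-1,k-j},  j = 1..k-1.
Step k = 1:
  phi_11 = rho(1) = 0.0152.
Step k = 2:
  phi_22 = [rho(2) - phi_11 rho(1)] / [1 - phi_11 rho(1)] = [-0.3802 - (0.0152)(0.0152)] / [1 - (0.0152)(0.0152)]
         = -0.38043104 / 0.99976896 = -0.380519.
  Update: phi_21 = phi_11 - phi_22 phi_11 = 0.0152 - (-0.380519)(0.0152) = 0.020984.
Step k = 3:
  phi_33 = [rho(3) - phi_21 rho(2) - phi_22 rho(1)] / [1 - phi_21 rho(1) - phi_22 rho(2)]
    numerator   = 0.0042 - (0.020984)(-0.3802) - (-0.380519)(0.0152) = 0.01796196
    denominator = 1 - (0.020984)(0.0152) - (-0.380519)(-0.3802) = 0.85500774
  phi_33 = 0.01796196 / 0.85500774 = 0.021.
Therefore phi_{33} = 0.0210.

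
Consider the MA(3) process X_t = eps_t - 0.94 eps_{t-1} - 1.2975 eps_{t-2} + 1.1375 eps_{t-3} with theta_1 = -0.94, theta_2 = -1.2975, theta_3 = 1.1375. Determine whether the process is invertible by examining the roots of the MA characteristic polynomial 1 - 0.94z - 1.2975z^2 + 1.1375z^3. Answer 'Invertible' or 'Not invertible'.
\text{Not invertible}

The MA(q) characteristic polynomial is P(z) = 1 - 0.94z - 1.2975z^2 + 1.1375z^3.
Invertibility requires all roots to lie outside the unit circle, i.e. |z| > 1 for every root.
Degree 3: look for a simple real root z0 first, then factor out (1 - z/z0) and solve the remaining quadratic.
Testing z0 = 0.8: P(0.8) = 1 + (-0.94)(0.8) + (-1.2975)(0.8)^2 + (1.1375)(0.8)^3
  = 1 + (-0.752) + (-0.8304) + (0.5824) = 0.  So z_0 = 0.8 is a root, |z_0| = 0.8.
Divide out the factor (1 - 1.25 z) = (1 - z/z0) (since 1/z0 = 1.25):
  P(z) = (1 - 1.25 z)(1 + (0.31) z + (-0.91) z^2)
  [check: z-coef 0.31 - (1.25) = -0.94; z^2-coef -0.91 - (1.25)(0.31) = -1.2975; z^3-coef -(1.25)(-0.91) = 1.1375.]
Remaining roots from the quadratic factor 1 + (0.31) z + (-0.91) z^2:
  Set 1 + (0.31) z + (-0.91) z^2 = 0, i.e. a z^2 + b z + c = 0 with a = -0.91, b = 0.31, c = 1.
  Discriminant D = b^2 - 4ac = (0.31)^2 - 4*(-0.91)*1 = 0.0961 - (-3.64) = 3.7361.
  D >= 0, so the roots are real: z = (-b +/- sqrt(D)) / (2a) = (-0.31 +/- 1.932899) / (-1.82).
    z_1 = (-0.31 + 1.932899) / (-1.82) = -0.8917,   |z_1| = 0.8917.
    z_2 = (-0.31 - 1.932899) / (-1.82) = 1.2324,   |z_2| = 1.2324.
Moduli of all roots: 0.8000, 0.8917, 1.2324.
All moduli strictly greater than 1? No.
Verdict: Not invertible.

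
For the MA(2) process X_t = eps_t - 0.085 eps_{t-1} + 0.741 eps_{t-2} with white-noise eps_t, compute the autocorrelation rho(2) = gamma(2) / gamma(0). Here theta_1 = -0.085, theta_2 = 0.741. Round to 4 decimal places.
\rho(2) = 0.4761

For an MA(q) process with theta_0 = 1, the autocovariance is
  gamma(k) = sigma^2 * sum_{i=0..q-k} theta_i * theta_{i+k},
and rho(k) = gamma(k) / gamma(0). Sigma^2 cancels.
  numerator   = (1)*(0.741) = 0.741.
  denominator = (1)^2 + (-0.085)^2 + (0.741)^2 = 1.556306.
  rho(2) = 0.741 / 1.556306 = 0.4761.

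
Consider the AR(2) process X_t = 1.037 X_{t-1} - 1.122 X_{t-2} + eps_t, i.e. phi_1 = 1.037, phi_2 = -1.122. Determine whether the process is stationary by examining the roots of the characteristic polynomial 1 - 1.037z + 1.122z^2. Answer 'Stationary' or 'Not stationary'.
\text{Not stationary}

The AR(p) characteristic polynomial is P(z) = 1 - 1.037z + 1.122z^2.
Stationarity requires all roots to lie outside the unit circle, i.e. |z| > 1 for every root.
Set 1 + (-1.037) z + (1.122) z^2 = 0, i.e. a z^2 + b z + c = 0 with a = 1.122, b = -1.037, c = 1.
Discriminant D = b^2 - 4ac = (-1.037)^2 - 4*(1.122)*1 = 1.075369 - (4.488) = -3.412631.
D < 0, so the roots are the complex-conjugate pair z = (-b +/- i sqrt(-D)) / (2a) = 0.4621 +/- 0.8232i.
For a conjugate pair |z|^2 = z * conj(z) = (product of roots) = c/a = 1/(1.122) = 0.891266, so |z| = sqrt(0.891266) = 0.9441 for both roots.
Moduli of all roots: 0.9441, 0.9441.
All moduli strictly greater than 1? No.
Verdict: Not stationary.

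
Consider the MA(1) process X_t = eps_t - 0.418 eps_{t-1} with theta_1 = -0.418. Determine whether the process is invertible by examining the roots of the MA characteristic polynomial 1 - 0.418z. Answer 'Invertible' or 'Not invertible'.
\text{Invertible}

The MA(q) characteristic polynomial is P(z) = 1 - 0.418z.
Invertibility requires all roots to lie outside the unit circle, i.e. |z| > 1 for every root.
This is linear in z: 1 + (-0.418) z = 0  =>  z = -1/(-0.418) = 2.392344,  |z| = 2.392344.
Moduli of all roots: 2.3923.
All moduli strictly greater than 1? Yes.
Verdict: Invertible.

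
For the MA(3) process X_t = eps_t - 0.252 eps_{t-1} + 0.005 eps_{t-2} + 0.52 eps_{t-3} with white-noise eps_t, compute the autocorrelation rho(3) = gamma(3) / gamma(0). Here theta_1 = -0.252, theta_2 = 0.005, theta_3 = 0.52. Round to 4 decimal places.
\rho(3) = 0.3898

For an MA(q) process with theta_0 = 1, the autocovariance is
  gamma(k) = sigma^2 * sum_{i=0..q-k} theta_i * theta_{i+k},
and rho(k) = gamma(k) / gamma(0). Sigma^2 cancels.
  numerator   = (1)*(0.52) = 0.52.
  denominator = (1)^2 + (-0.252)^2 + (0.005)^2 + (0.52)^2 = 1.333929.
  rho(3) = 0.52 / 1.333929 = 0.3898.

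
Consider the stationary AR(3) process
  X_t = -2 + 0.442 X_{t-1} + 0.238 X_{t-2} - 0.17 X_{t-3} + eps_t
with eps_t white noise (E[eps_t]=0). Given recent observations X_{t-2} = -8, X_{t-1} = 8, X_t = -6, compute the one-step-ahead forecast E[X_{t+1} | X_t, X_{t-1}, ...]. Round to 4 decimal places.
E[X_{t+1} \mid \mathcal F_t] = -1.3880

For an AR(p) model X_t = c + sum_i phi_i X_{t-i} + eps_t, the
one-step-ahead conditional mean is
  E[X_{t+1} | X_t, ...] = c + sum_i phi_i X_{t+1-i}.
Substitute known values:
  E[X_{t+1} | ...] = -2 + (0.442) * (-6) + (0.238) * (8) + (-0.17) * (-8)
                   = -1.3880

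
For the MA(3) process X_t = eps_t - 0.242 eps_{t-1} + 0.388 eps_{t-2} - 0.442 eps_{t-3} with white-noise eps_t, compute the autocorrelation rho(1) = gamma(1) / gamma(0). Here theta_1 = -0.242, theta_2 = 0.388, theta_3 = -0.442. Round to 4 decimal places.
\rho(1) = -0.3613

For an MA(q) process with theta_0 = 1, the autocovariance is
  gamma(k) = sigma^2 * sum_{i=0..q-k} theta_i * theta_{i+k},
and rho(k) = gamma(k) / gamma(0). Sigma^2 cancels.
  numerator   = (1)*(-0.242) + (-0.242)*(0.388) + (0.388)*(-0.442) = -0.507392.
  denominator = (1)^2 + (-0.242)^2 + (0.388)^2 + (-0.442)^2 = 1.404472.
  rho(1) = -0.507392 / 1.404472 = -0.3613.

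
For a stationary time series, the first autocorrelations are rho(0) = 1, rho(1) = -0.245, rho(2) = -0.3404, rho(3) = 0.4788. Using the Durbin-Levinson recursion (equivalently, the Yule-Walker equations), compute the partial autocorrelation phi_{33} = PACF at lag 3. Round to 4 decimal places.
\phi_{33} = 0.3321

The PACF at lag k is phi_{kk}, the last component of the solution
to the Yule-Walker system G_k phi = r_k where
  (G_k)_{ij} = rho(|i - j|), (r_k)_i = rho(i), i,j = 1..k.
Equivalently, Durbin-Levinson gives phi_{kk} iteratively:
  phi_{11} = rho(1)
  phi_{kk} = [rho(k) - sum_{j=1..k-1} phi_{k-1,j} rho(k-j)]
            / [1 - sum_{j=1..k-1} phi_{k-1,j} rho(j)],
  phi_{k,j} = phi_{k-1,j} - phi_{kk} phi_{k-1,k-j},  j = 1..k-1.
Step k = 1:
  phi_11 = rho(1) = -0.245.
Step k = 2:
  phi_22 = [rho(2) - phi_11 rho(1)] / [1 - phi_11 rho(1)] = [-0.3404 - (-0.245)(-0.245)] / [1 - (-0.245)(-0.245)]
         = -0.400425 / 0.939975 = -0.425995.
  Update: phi_21 = phi_11 - phi_22 phi_11 = -0.245 - (-0.425995)(-0.245) = -0.349369.
Step k = 3:
  phi_33 = [rho(3) - phi_21 rho(2) - phi_22 rho(1)] / [1 - phi_21 rho(1) - phi_22 rho(2)]
    numerator   = 0.4788 - (-0.349369)(-0.3404) - (-0.425995)(-0.245) = 0.25550597
    denominator = 1 - (-0.349369)(-0.245) - (-0.425995)(-0.3404) = 0.7693958
  phi_33 = 0.25550597 / 0.7693958 = 0.3321.
Therefore phi_{33} = 0.3321.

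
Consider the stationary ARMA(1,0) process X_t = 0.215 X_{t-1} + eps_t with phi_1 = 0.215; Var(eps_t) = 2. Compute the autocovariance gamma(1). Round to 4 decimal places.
\gamma(1) = 0.4508

Multiply the model equation by X_{t-k} and take expectations. With theta_0 = psi_0 = 1 and psi_j the MA(infinity) weights, this gives
  gamma(k) - sum_i phi_i gamma(k-i) = c_k,
  c_k = sigma^2 * sum_{j=k..q} theta_j psi_{j-k}   (c_k = 0 for k > q),
using gamma(-m) = gamma(m).
Pure AR (q = 0): c_0 = sigma^2 = 2, c_k = 0 for k >= 1.
Equations for k = 0 and k = 1 (AR order 1):
  gamma(0) = phi_1 gamma(1) + c_0
  gamma(1) = phi_1 gamma(0) + c_1
Substituting the second into the first: gamma(0) (1 - phi_1^2) = c_0 + phi_1 c_1, so
  gamma(0) = c_0 / (1 - phi_1^2) = 2 / (1 - (0.215)^2) = 2 / 0.953775 = 2.096931.
  gamma(1) = phi_1 gamma(0) = (0.215)(2.096931) = 0.45084.
Therefore gamma(1) = 0.4508 (to 4 decimal places).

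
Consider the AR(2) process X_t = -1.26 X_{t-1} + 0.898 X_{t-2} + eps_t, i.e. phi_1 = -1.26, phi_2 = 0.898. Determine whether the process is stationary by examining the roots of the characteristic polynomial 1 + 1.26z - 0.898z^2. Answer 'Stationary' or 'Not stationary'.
\text{Not stationary}

The AR(p) characteristic polynomial is P(z) = 1 + 1.26z - 0.898z^2.
Stationarity requires all roots to lie outside the unit circle, i.e. |z| > 1 for every root.
Set 1 + (1.26) z + (-0.898) z^2 = 0, i.e. a z^2 + b z + c = 0 with a = -0.898, b = 1.26, c = 1.
Discriminant D = b^2 - 4ac = (1.26)^2 - 4*(-0.898)*1 = 1.5876 - (-3.592) = 5.1796.
D >= 0, so the roots are real: z = (-b +/- sqrt(D)) / (2a) = (-1.26 +/- 2.275873) / (-1.796).
  z_1 = (-1.26 + 2.275873) / (-1.796) = -0.5656,   |z_1| = 0.5656.
  z_2 = (-1.26 - 2.275873) / (-1.796) = 1.9687,   |z_2| = 1.9687.
Moduli of all roots: 0.5656, 1.9687.
All moduli strictly greater than 1? No.
Verdict: Not stationary.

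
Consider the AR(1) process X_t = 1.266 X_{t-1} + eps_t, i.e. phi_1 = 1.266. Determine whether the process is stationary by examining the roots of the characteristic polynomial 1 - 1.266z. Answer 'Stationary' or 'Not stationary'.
\text{Not stationary}

The AR(p) characteristic polynomial is P(z) = 1 - 1.266z.
Stationarity requires all roots to lie outside the unit circle, i.e. |z| > 1 for every root.
This is linear in z: 1 + (-1.266) z = 0  =>  z = -1/(-1.266) = 0.789889,  |z| = 0.789889.
Moduli of all roots: 0.7899.
All moduli strictly greater than 1? No.
Verdict: Not stationary.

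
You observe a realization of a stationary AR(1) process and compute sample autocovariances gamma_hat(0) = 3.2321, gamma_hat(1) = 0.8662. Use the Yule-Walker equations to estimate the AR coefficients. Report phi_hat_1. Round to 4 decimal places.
\hat\phi_{1} = 0.2680

The Yule-Walker equations for an AR(p) process read, in matrix form,
  Gamma_p phi = r_p,   with   (Gamma_p)_{ij} = gamma(|i - j|),
                       (r_p)_i = gamma(i),   i,j = 1..p.
Substitute the sample gammas (Toeplitz matrix and right-hand side of size 1):
  Gamma_p = [[3.2321]]
  r_p     = [0.8662]
With p = 1 this is the single equation gamma(0) phi_1 = gamma(1):
  phi_hat_1 = gamma(1) / gamma(0) = 0.8662 / 3.2321 = 0.2680.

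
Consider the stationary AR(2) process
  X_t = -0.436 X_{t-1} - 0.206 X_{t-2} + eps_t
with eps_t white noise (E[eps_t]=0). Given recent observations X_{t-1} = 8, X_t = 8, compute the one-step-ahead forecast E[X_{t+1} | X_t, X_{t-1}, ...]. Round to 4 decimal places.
E[X_{t+1} \mid \mathcal F_t] = -5.1360

For an AR(p) model X_t = c + sum_i phi_i X_{t-i} + eps_t, the
one-step-ahead conditional mean is
  E[X_{t+1} | X_t, ...] = c + sum_i phi_i X_{t+1-i}.
Substitute known values:
  E[X_{t+1} | ...] = (-0.436) * (8) + (-0.206) * (8)
                   = -5.1360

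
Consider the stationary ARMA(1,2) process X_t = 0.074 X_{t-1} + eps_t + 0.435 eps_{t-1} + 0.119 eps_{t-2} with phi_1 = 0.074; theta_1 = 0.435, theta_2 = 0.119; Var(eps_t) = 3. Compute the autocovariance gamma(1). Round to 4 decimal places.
\gamma(1) = 1.7717

Multiply the model equation by X_{t-k} and take expectations. With theta_0 = psi_0 = 1 and psi_j the MA(infinity) weights, this gives
  gamma(k) - sum_i phi_i gamma(k-i) = c_k,
  c_k = sigma^2 * sum_{j=k..q} theta_j psi_{j-k}   (c_k = 0 for k > q),
using gamma(-m) = gamma(m).
psi-weights needed (psi_j = theta_j + sum_i phi_i psi_{j-i}):
  psi_1 = theta_1 + phi_1 = 0.435 + (0.074) = 0.509
  psi_2 = theta_2 + phi_1 psi_1 = 0.119 + (0.074)(0.509) = 0.156666
Right-hand sides:
  c_0 = sigma^2 (1 + theta_1 psi_1 + theta_2 psi_2) = 3 * (1 + (0.435)(0.509) + (0.119)(0.156666)) = 3 * 1.240058 = 3.720175
  c_1 = sigma^2 (theta_1 + theta_2 psi_1) = 3 * (0.435 + (0.119)(0.509)) = 1.486713
  c_2 = sigma^2 theta_2 = 3 * (0.119) = 0.357
Equations for k = 0 and k = 1 (AR order 1):
  gamma(0) = phi_1 gamma(1) + c_0
  gamma(1) = phi_1 gamma(0) + c_1
Substituting the second into the first: gamma(0) (1 - phi_1^2) = c_0 + phi_1 c_1, so
  gamma(0) = (c_0 + phi_1 c_1) / (1 - phi_1^2) = (3.720175 + (0.074)(1.486713)) / (1 - (0.074)^2) = 3.830192 / 0.994524 = 3.851281.
  gamma(1) = phi_1 gamma(0) + c_1 = (0.074)(3.851281) + (1.486713) = 1.771708.
Therefore gamma(1) = 1.7717 (to 4 decimal places).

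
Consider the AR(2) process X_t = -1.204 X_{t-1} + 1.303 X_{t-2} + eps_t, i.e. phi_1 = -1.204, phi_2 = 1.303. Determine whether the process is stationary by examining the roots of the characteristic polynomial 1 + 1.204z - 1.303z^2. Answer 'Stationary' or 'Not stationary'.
\text{Not stationary}

The AR(p) characteristic polynomial is P(z) = 1 + 1.204z - 1.303z^2.
Stationarity requires all roots to lie outside the unit circle, i.e. |z| > 1 for every root.
Set 1 + (1.204) z + (-1.303) z^2 = 0, i.e. a z^2 + b z + c = 0 with a = -1.303, b = 1.204, c = 1.
Discriminant D = b^2 - 4ac = (1.204)^2 - 4*(-1.303)*1 = 1.449616 - (-5.212) = 6.661616.
D >= 0, so the roots are real: z = (-b +/- sqrt(D)) / (2a) = (-1.204 +/- 2.581011) / (-2.606).
  z_1 = (-1.204 + 2.581011) / (-2.606) = -0.5284,   |z_1| = 0.5284.
  z_2 = (-1.204 - 2.581011) / (-2.606) = 1.4524,   |z_2| = 1.4524.
Moduli of all roots: 0.5284, 1.4524.
All moduli strictly greater than 1? No.
Verdict: Not stationary.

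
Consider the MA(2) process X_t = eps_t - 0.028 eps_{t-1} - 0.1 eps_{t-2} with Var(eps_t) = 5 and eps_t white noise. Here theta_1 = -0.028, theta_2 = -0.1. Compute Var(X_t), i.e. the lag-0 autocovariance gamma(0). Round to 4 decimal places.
\gamma(0) = 5.0539

For an MA(q) process X_t = eps_t + sum_i theta_i eps_{t-i} with
Var(eps_t) = sigma^2, the variance is
  gamma(0) = sigma^2 * (1 + sum_i theta_i^2).
  sum_i theta_i^2 = (-0.028)^2 + (-0.1)^2 = 0.000784 + 0.01 = 0.010784.
  gamma(0) = 5 * (1 + 0.010784) = 5 * 1.010784 = 5.05392, which rounds to 5.0539.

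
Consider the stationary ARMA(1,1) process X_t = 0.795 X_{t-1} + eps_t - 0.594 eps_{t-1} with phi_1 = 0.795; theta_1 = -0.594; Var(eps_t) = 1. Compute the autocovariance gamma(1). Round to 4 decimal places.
\gamma(1) = 0.2883

Multiply the model equation by X_{t-k} and take expectations. With theta_0 = psi_0 = 1 and psi_j the MA(infinity) weights, this gives
  gamma(k) - sum_i phi_i gamma(k-i) = c_k,
  c_k = sigma^2 * sum_{j=k..q} theta_j psi_{j-k}   (c_k = 0 for k > q),
using gamma(-m) = gamma(m).
psi-weights needed (psi_j = theta_j + sum_i phi_i psi_{j-i}):
  psi_1 = theta_1 + phi_1 = -0.594 + (0.795) = 0.201
Right-hand sides:
  c_0 = sigma^2 (1 + theta_1 psi_1) = 1 * (1 + (-0.594)(0.201)) = 1 * 0.880606 = 0.880606
  c_1 = sigma^2 theta_1 = 1 * (-0.594) = -0.594
  c_2 = 0
Equations for k = 0 and k = 1 (AR order 1):
  gamma(0) = phi_1 gamma(1) + c_0
  gamma(1) = phi_1 gamma(0) + c_1
Substituting the second into the first: gamma(0) (1 - phi_1^2) = c_0 + phi_1 c_1, so
  gamma(0) = (c_0 + phi_1 c_1) / (1 - phi_1^2) = (0.880606 + (0.795)(-0.594)) / (1 - (0.795)^2) = 0.408376 / 0.367975 = 1.109793.
  gamma(1) = phi_1 gamma(0) + c_1 = (0.795)(1.109793) + (-0.594) = 0.288285.
Therefore gamma(1) = 0.2883 (to 4 decimal places).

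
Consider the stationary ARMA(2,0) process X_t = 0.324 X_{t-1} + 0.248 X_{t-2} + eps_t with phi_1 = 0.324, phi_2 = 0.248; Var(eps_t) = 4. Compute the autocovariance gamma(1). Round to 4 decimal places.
\gamma(1) = 2.2549

Multiply the model equation by X_{t-k} and take expectations. With theta_0 = psi_0 = 1 and psi_j the MA(infinity) weights, this gives
  gamma(k) - sum_i phi_i gamma(k-i) = c_k,
  c_k = sigma^2 * sum_{j=k..q} theta_j psi_{j-k}   (c_k = 0 for k > q),
using gamma(-m) = gamma(m).
Pure AR (q = 0): c_0 = sigma^2 = 4, c_k = 0 for k >= 1.
Equations for k = 0, 1, 2 (AR order 2, c_2 = 0):
  (E0) gamma(0) = phi_1 gamma(1) + phi_2 gamma(2) + c_0
  (E1) gamma(1) = phi_1 gamma(0) + phi_2 gamma(1) + c_1
  (E2) gamma(2) = phi_1 gamma(1) + phi_2 gamma(0)
From (E1): gamma(1) = A gamma(0) + B with
  A = phi_1 / (1 - phi_2) = 0.324 / 0.752 = 0.430851,   B = c_1 / (1 - phi_2) = 0 / 0.752 = 0.
Insert (E2) into (E0): gamma(0) (1 - phi_2^2) = phi_1 (1 + phi_2) gamma(1) + c_0.
  phi_1 (1 + phi_2) = (0.324)(1.248) = 0.404352,   1 - phi_2^2 = 0.938496.
Replace gamma(1) by A gamma(0) + B and collect gamma(0):
  gamma(0) [0.938496 - (0.404352)(0.430851)] = c_0 = 4
  gamma(0) * 0.764281 = 4
  gamma(0) = 4 / 0.764281 = 5.23368.
  gamma(1) = A gamma(0) = (0.430851)(5.23368) = 2.254937.
Therefore gamma(1) = 2.2549 (to 4 decimal places).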